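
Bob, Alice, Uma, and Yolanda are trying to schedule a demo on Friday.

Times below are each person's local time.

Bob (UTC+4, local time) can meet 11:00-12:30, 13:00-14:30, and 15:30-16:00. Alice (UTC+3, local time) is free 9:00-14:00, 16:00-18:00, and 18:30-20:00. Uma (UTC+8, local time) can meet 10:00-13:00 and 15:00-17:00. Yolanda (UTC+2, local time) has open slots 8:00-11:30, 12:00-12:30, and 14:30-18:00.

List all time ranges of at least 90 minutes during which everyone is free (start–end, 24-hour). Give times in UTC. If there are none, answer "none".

Bob → UTC: 07:00–08:30, 09:00–10:30, 11:30–12:00.
Alice → UTC: 06:00–11:00, 13:00–15:00, 15:30–17:00.
Uma → UTC: 02:00–05:00, 07:00–09:00.
Yolanda → UTC: 06:00–09:30, 10:00–10:30, 12:30–16:00.
Bob ∩ Alice: 07:00–08:30, 09:00–10:30.
Bob ∩ Alice ∩ Uma: 07:00–08:30.
Bob ∩ Alice ∩ Uma ∩ Yolanda: 07:00–08:30.
Windows ≥ 90 min: 07:00–08:30.

07:00–08:30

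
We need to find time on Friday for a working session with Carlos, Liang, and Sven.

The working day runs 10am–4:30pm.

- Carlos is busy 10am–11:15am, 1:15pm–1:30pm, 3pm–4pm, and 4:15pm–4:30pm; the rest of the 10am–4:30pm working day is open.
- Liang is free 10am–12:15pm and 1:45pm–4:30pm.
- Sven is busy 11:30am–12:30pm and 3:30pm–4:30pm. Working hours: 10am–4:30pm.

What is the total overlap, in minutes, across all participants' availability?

90 minutes

Carlos free within 10:00–16:30: 11:15–13:15, 13:30–15:00, 16:00–16:15.
Sven free within 10:00–16:30: 10:00–11:30, 12:30–15:30.
Carlos ∩ Liang: 11:15–12:15, 13:45–15:00, 16:00–16:15.
Carlos ∩ Liang ∩ Sven: 11:15–11:30, 13:45–15:00.
Total common minutes: 15 + 75 = 90.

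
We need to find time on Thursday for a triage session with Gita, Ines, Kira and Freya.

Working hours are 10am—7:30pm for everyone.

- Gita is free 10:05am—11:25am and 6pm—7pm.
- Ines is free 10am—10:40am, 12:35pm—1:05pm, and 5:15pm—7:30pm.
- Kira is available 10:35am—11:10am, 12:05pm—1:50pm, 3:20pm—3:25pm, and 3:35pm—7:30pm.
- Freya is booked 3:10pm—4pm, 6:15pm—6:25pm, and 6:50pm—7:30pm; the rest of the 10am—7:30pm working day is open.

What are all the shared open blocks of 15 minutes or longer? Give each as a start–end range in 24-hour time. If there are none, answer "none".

Freya free within 10:00–19:30: 10:00–15:10, 16:00–18:15, 18:25–18:50.
Gita ∩ Ines: 10:05–10:40, 18:00–19:00.
Gita ∩ Ines ∩ Kira: 10:35–10:40, 18:00–19:00.
Gita ∩ Ines ∩ Kira ∩ Freya: 10:35–10:40, 18:00–18:15, 18:25–18:50.
Windows ≥ 15 min: 18:00–18:15, 18:25–18:50.

18:00–18:15, 18:25–18:50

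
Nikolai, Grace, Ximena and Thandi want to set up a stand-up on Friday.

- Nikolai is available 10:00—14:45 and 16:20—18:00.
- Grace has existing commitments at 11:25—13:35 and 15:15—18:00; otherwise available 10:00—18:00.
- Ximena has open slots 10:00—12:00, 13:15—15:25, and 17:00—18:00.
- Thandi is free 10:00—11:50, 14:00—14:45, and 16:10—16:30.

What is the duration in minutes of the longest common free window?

Grace free within 10:00–18:00: 10:00–11:25, 13:35–15:15.
Nikolai ∩ Grace: 10:00–11:25, 13:35–14:45.
Nikolai ∩ Grace ∩ Ximena: 10:00–11:25, 13:35–14:45.
Nikolai ∩ Grace ∩ Ximena ∩ Thandi: 10:00–11:25, 14:00–14:45.
Common window lengths: 85, 45 min; longest is 85.

85 minutes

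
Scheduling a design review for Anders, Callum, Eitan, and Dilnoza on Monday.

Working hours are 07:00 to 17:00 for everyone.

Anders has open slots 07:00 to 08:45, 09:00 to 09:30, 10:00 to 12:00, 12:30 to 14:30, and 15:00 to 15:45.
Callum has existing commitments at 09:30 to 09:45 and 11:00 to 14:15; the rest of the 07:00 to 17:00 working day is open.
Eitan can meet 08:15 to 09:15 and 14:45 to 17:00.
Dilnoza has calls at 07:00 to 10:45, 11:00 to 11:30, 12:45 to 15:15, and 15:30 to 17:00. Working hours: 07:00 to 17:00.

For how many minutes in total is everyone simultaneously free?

15 minutes

Callum free within 07:00–17:00: 07:00–09:30, 09:45–11:00, 14:15–17:00.
Dilnoza free within 07:00–17:00: 10:45–11:00, 11:30–12:45, 15:15–15:30.
Anders ∩ Callum: 07:00–08:45, 09:00–09:30, 10:00–11:00, 14:15–14:30, 15:00–15:45.
Anders ∩ Callum ∩ Eitan: 08:15–08:45, 09:00–09:15, 15:00–15:45.
Anders ∩ Callum ∩ Eitan ∩ Dilnoza: 15:15–15:30.
Total common minutes: 15.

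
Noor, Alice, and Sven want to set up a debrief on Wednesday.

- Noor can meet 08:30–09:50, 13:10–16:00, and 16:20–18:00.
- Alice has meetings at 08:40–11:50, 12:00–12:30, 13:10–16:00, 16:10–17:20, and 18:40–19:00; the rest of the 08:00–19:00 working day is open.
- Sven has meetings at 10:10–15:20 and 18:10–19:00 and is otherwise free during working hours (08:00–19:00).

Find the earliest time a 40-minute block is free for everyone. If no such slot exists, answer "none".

17:20

Alice free within 08:00–19:00: 08:00–08:40, 11:50–12:00, 12:30–13:10, 16:00–16:10, 17:20–18:40.
Sven free within 08:00–19:00: 08:00–10:10, 15:20–18:10.
Noor ∩ Alice: 08:30–08:40, 17:20–18:00.
Noor ∩ Alice ∩ Sven: 08:30–08:40, 17:20–18:00.
Windows ≥ 40 min: 17:20–18:00.
Earliest such window starts at 17:20.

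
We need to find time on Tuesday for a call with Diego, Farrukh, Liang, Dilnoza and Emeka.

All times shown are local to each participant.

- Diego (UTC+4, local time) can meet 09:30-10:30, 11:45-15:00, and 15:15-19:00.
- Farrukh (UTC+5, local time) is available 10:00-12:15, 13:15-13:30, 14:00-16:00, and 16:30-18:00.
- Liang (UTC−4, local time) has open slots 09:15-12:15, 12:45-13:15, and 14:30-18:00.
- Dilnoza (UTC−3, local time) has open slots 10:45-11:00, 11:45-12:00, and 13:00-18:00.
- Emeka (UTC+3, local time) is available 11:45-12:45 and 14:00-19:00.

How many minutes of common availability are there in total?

0 minutes

Diego → UTC: 05:30–06:30, 07:45–11:00, 11:15–15:00.
Farrukh → UTC: 05:00–07:15, 08:15–08:30, 09:00–11:00, 11:30–13:00.
Liang → UTC: 13:15–16:15, 16:45–17:15, 18:30–22:00.
Dilnoza → UTC: 13:45–14:00, 14:45–15:00, 16:00–21:00.
Emeka → UTC: 08:45–09:45, 11:00–16:00.
Diego ∩ Farrukh: 05:30–06:30, 08:15–08:30, 09:00–11:00, 11:30–13:00.
Diego ∩ Farrukh ∩ Liang: (none).
Diego ∩ Farrukh ∩ Liang ∩ Dilnoza: (none).
Diego ∩ Farrukh ∩ Liang ∩ Dilnoza ∩ Emeka: (none).
Total common minutes: 0.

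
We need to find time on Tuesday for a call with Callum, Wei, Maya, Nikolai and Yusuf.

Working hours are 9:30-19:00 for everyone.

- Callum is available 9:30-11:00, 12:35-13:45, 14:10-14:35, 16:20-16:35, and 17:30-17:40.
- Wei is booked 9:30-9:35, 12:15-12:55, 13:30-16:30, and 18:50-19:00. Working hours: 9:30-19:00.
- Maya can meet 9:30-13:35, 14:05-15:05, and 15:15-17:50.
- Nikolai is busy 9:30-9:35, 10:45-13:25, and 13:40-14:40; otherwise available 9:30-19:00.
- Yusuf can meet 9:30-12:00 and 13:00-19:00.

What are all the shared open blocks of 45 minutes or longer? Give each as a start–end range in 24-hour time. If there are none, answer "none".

09:35–10:45

Wei free within 09:30–19:00: 09:35–12:15, 12:55–13:30, 16:30–18:50.
Nikolai free within 09:30–19:00: 09:35–10:45, 13:25–13:40, 14:40–19:00.
Callum ∩ Wei: 09:35–11:00, 12:55–13:30, 16:30–16:35, 17:30–17:40.
Callum ∩ Wei ∩ Maya: 09:35–11:00, 12:55–13:30, 16:30–16:35, 17:30–17:40.
Callum ∩ Wei ∩ Maya ∩ Nikolai: 09:35–10:45, 13:25–13:30, 16:30–16:35, 17:30–17:40.
Callum ∩ Wei ∩ Maya ∩ Nikolai ∩ Yusuf: 09:35–10:45, 13:25–13:30, 16:30–16:35, 17:30–17:40.
Windows ≥ 45 min: 09:35–10:45.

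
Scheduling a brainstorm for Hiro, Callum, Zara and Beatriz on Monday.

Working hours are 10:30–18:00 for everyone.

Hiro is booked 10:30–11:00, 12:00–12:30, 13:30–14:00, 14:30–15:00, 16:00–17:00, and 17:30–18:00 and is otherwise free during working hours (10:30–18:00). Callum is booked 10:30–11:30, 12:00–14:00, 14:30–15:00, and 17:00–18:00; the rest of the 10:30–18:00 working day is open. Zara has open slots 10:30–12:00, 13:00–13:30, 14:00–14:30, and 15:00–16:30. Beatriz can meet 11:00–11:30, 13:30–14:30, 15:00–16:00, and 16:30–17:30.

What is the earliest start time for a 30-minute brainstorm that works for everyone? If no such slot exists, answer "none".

14:00

Hiro free within 10:30–18:00: 11:00–12:00, 12:30–13:30, 14:00–14:30, 15:00–16:00, 17:00–17:30.
Callum free within 10:30–18:00: 11:30–12:00, 14:00–14:30, 15:00–17:00.
Hiro ∩ Callum: 11:30–12:00, 14:00–14:30, 15:00–16:00.
Hiro ∩ Callum ∩ Zara: 11:30–12:00, 14:00–14:30, 15:00–16:00.
Hiro ∩ Callum ∩ Zara ∩ Beatriz: 14:00–14:30, 15:00–16:00.
Windows ≥ 30 min: 14:00–14:30, 15:00–16:00.
Earliest such window starts at 14:00.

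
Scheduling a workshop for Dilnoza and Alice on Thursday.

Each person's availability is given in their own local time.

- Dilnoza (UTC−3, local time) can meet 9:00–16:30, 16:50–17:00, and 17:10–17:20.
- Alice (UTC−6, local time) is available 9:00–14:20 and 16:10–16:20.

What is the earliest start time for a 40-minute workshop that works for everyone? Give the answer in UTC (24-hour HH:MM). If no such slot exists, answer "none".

Dilnoza → UTC: 12:00–19:30, 19:50–20:00, 20:10–20:20.
Alice → UTC: 15:00–20:20, 22:10–22:20.
Dilnoza ∩ Alice: 15:00–19:30, 19:50–20:00, 20:10–20:20.
Windows ≥ 40 min: 15:00–19:30.
Earliest such window starts at 15:00.

15:00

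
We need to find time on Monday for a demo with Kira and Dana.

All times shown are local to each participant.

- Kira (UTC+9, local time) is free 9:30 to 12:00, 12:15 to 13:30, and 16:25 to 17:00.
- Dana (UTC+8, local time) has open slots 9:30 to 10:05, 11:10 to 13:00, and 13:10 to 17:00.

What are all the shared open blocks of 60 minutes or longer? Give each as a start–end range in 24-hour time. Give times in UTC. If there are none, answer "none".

Kira → UTC: 00:30–03:00, 03:15–04:30, 07:25–08:00.
Dana → UTC: 01:30–02:05, 03:10–05:00, 05:10–09:00.
Kira ∩ Dana: 01:30–02:05, 03:15–04:30, 07:25–08:00.
Windows ≥ 60 min: 03:15–04:30.

03:15–04:30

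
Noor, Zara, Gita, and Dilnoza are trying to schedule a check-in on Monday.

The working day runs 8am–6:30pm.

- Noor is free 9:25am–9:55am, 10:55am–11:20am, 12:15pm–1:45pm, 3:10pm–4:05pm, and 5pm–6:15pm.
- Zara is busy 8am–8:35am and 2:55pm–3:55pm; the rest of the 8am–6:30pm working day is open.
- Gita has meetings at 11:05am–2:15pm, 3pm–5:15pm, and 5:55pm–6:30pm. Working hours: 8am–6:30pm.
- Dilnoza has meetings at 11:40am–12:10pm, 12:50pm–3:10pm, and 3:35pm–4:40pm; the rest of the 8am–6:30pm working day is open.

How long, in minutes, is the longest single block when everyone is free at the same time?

40 minutes

Zara free within 08:00–18:30: 08:35–14:55, 15:55–18:30.
Gita free within 08:00–18:30: 08:00–11:05, 14:15–15:00, 17:15–17:55.
Dilnoza free within 08:00–18:30: 08:00–11:40, 12:10–12:50, 15:10–15:35, 16:40–18:30.
Noor ∩ Zara: 09:25–09:55, 10:55–11:20, 12:15–13:45, 15:55–16:05, 17:00–18:15.
Noor ∩ Zara ∩ Gita: 09:25–09:55, 10:55–11:05, 17:15–17:55.
Noor ∩ Zara ∩ Gita ∩ Dilnoza: 09:25–09:55, 10:55–11:05, 17:15–17:55.
Common window lengths: 30, 10, 40 min; longest is 40.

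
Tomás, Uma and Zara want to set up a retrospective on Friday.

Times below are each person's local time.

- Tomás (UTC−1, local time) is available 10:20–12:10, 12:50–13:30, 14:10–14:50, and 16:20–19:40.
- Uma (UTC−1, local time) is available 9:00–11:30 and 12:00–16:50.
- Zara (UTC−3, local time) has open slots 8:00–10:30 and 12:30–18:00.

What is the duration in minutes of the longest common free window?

70 minutes

Tomás → UTC: 11:20–13:10, 13:50–14:30, 15:10–15:50, 17:20–20:40.
Uma → UTC: 10:00–12:30, 13:00–17:50.
Zara → UTC: 11:00–13:30, 15:30–21:00.
Tomás ∩ Uma: 11:20–12:30, 13:00–13:10, 13:50–14:30, 15:10–15:50, 17:20–17:50.
Tomás ∩ Uma ∩ Zara: 11:20–12:30, 13:00–13:10, 15:30–15:50, 17:20–17:50.
Common window lengths: 70, 10, 20, 30 min; longest is 70.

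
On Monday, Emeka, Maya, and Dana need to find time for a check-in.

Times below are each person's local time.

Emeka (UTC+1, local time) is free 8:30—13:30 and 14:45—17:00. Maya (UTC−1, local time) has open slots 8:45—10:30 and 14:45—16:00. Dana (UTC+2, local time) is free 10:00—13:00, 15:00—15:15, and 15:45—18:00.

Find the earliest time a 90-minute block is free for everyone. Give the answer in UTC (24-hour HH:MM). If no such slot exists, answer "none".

Emeka → UTC: 07:30–12:30, 13:45–16:00.
Maya → UTC: 09:45–11:30, 15:45–17:00.
Dana → UTC: 08:00–11:00, 13:00–13:15, 13:45–16:00.
Emeka ∩ Maya: 09:45–11:30, 15:45–16:00.
Emeka ∩ Maya ∩ Dana: 09:45–11:00, 15:45–16:00.
Windows ≥ 90 min: (none).

none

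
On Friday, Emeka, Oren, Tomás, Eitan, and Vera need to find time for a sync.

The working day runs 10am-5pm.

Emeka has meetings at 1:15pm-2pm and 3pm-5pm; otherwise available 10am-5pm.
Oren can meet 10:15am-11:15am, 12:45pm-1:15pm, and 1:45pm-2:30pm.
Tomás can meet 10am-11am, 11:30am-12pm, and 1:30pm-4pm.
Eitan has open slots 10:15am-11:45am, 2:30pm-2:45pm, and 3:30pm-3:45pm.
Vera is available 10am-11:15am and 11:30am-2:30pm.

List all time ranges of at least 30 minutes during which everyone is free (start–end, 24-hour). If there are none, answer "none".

Emeka free within 10:00–17:00: 10:00–13:15, 14:00–15:00.
Emeka ∩ Oren: 10:15–11:15, 12:45–13:15, 14:00–14:30.
Emeka ∩ Oren ∩ Tomás: 10:15–11:00, 14:00–14:30.
Emeka ∩ Oren ∩ Tomás ∩ Eitan: 10:15–11:00.
Emeka ∩ Oren ∩ Tomás ∩ Eitan ∩ Vera: 10:15–11:00.
Windows ≥ 30 min: 10:15–11:00.

10:15–11:00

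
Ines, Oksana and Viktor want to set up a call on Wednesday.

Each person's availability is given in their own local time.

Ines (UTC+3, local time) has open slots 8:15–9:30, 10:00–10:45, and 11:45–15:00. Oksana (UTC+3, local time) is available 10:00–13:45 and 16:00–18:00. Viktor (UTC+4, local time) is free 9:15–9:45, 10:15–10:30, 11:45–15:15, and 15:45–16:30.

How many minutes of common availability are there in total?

120 minutes

Ines → UTC: 05:15–06:30, 07:00–07:45, 08:45–12:00.
Oksana → UTC: 07:00–10:45, 13:00–15:00.
Viktor → UTC: 05:15–05:45, 06:15–06:30, 07:45–11:15, 11:45–12:30.
Ines ∩ Oksana: 07:00–07:45, 08:45–10:45.
Ines ∩ Oksana ∩ Viktor: 08:45–10:45.
Total common minutes: 120.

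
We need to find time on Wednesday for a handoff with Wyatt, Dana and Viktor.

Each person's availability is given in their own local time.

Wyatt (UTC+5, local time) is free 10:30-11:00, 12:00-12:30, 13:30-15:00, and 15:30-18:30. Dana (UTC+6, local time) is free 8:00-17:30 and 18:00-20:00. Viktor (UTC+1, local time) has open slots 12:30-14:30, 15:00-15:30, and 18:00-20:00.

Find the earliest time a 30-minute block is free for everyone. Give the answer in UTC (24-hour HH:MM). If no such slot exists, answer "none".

12:00

Wyatt → UTC: 05:30–06:00, 07:00–07:30, 08:30–10:00, 10:30–13:30.
Dana → UTC: 02:00–11:30, 12:00–14:00.
Viktor → UTC: 11:30–13:30, 14:00–14:30, 17:00–19:00.
Wyatt ∩ Dana: 05:30–06:00, 07:00–07:30, 08:30–10:00, 10:30–11:30, 12:00–13:30.
Wyatt ∩ Dana ∩ Viktor: 12:00–13:30.
Windows ≥ 30 min: 12:00–13:30.
Earliest such window starts at 12:00.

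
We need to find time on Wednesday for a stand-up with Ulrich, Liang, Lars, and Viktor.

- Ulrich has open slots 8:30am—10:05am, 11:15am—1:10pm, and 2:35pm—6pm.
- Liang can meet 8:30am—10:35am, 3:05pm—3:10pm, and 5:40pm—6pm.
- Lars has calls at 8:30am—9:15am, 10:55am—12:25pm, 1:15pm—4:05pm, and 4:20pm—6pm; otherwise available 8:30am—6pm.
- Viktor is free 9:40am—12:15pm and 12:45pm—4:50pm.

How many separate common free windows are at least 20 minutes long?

Lars free within 08:30–18:00: 09:15–10:55, 12:25–13:15, 16:05–16:20.
Ulrich ∩ Liang: 08:30–10:05, 15:05–15:10, 17:40–18:00.
Ulrich ∩ Liang ∩ Lars: 09:15–10:05.
Ulrich ∩ Liang ∩ Lars ∩ Viktor: 09:40–10:05.
Windows ≥ 20 min: 09:40–10:05.
That's 1 window.

1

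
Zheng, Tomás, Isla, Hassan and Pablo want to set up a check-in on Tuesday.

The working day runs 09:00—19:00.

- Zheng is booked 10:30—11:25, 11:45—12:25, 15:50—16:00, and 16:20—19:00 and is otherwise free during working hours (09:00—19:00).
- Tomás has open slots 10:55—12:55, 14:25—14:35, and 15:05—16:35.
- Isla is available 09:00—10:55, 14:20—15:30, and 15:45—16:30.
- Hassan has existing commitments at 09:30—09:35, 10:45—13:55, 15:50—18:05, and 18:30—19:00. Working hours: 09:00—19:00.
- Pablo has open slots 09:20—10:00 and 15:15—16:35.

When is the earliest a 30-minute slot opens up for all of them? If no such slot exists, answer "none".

none

Zheng free within 09:00–19:00: 09:00–10:30, 11:25–11:45, 12:25–15:50, 16:00–16:20.
Hassan free within 09:00–19:00: 09:00–09:30, 09:35–10:45, 13:55–15:50, 18:05–18:30.
Zheng ∩ Tomás: 11:25–11:45, 12:25–12:55, 14:25–14:35, 15:05–15:50, 16:00–16:20.
Zheng ∩ Tomás ∩ Isla: 14:25–14:35, 15:05–15:30, 15:45–15:50, 16:00–16:20.
Zheng ∩ Tomás ∩ Isla ∩ Hassan: 14:25–14:35, 15:05–15:30, 15:45–15:50.
Zheng ∩ Tomás ∩ Isla ∩ Hassan ∩ Pablo: 15:15–15:30, 15:45–15:50.
Windows ≥ 30 min: (none).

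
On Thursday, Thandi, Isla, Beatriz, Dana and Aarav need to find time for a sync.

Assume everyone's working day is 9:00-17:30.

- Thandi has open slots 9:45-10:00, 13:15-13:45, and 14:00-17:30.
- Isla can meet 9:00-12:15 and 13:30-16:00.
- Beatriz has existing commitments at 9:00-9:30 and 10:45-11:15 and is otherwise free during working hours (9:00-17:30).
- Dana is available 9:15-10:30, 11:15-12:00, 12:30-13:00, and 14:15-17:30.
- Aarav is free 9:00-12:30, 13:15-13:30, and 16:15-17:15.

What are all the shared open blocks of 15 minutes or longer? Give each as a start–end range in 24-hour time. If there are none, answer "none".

09:45–10:00

Beatriz free within 09:00–17:30: 09:30–10:45, 11:15–17:30.
Thandi ∩ Isla: 09:45–10:00, 13:30–13:45, 14:00–16:00.
Thandi ∩ Isla ∩ Beatriz: 09:45–10:00, 13:30–13:45, 14:00–16:00.
Thandi ∩ Isla ∩ Beatriz ∩ Dana: 09:45–10:00, 14:15–16:00.
Thandi ∩ Isla ∩ Beatriz ∩ Dana ∩ Aarav: 09:45–10:00.
Windows ≥ 15 min: 09:45–10:00.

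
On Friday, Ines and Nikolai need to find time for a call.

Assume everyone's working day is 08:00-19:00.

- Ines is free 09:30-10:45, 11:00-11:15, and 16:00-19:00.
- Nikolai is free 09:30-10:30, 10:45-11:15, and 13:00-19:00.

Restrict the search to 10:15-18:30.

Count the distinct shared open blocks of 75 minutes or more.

Ines ∩ Nikolai: 09:30–10:30, 11:00–11:15, 16:00–19:00.
Restricted to 10:15–18:30: 10:15–10:30, 11:00–11:15, 16:00–18:30.
Windows ≥ 75 min: 16:00–18:30.
That's 1 window.

1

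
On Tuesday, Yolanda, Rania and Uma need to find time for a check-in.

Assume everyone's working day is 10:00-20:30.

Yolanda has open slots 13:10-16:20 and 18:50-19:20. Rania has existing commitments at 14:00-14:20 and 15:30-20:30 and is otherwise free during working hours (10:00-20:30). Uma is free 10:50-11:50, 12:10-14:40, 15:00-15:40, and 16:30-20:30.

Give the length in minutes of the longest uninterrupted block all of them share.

Rania free within 10:00–20:30: 10:00–14:00, 14:20–15:30.
Yolanda ∩ Rania: 13:10–14:00, 14:20–15:30.
Yolanda ∩ Rania ∩ Uma: 13:10–14:00, 14:20–14:40, 15:00–15:30.
Common window lengths: 50, 20, 30 min; longest is 50.

50 minutes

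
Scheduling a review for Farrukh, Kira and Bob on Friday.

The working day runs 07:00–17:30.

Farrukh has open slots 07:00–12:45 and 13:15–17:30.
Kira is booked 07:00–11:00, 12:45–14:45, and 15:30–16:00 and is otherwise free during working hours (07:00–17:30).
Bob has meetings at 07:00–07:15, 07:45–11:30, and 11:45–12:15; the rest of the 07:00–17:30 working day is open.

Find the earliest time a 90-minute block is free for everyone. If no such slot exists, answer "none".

16:00

Kira free within 07:00–17:30: 11:00–12:45, 14:45–15:30, 16:00–17:30.
Bob free within 07:00–17:30: 07:15–07:45, 11:30–11:45, 12:15–17:30.
Farrukh ∩ Kira: 11:00–12:45, 14:45–15:30, 16:00–17:30.
Farrukh ∩ Kira ∩ Bob: 11:30–11:45, 12:15–12:45, 14:45–15:30, 16:00–17:30.
Windows ≥ 90 min: 16:00–17:30.
Earliest such window starts at 16:00.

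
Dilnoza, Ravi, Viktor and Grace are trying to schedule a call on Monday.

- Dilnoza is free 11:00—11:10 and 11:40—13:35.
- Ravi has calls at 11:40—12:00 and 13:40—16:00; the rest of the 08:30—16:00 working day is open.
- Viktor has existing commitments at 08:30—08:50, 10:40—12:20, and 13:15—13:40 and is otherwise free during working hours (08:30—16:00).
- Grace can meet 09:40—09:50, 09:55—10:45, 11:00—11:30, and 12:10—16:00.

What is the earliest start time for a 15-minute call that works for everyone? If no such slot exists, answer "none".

Ravi free within 08:30–16:00: 08:30–11:40, 12:00–13:40.
Viktor free within 08:30–16:00: 08:50–10:40, 12:20–13:15, 13:40–16:00.
Dilnoza ∩ Ravi: 11:00–11:10, 12:00–13:35.
Dilnoza ∩ Ravi ∩ Viktor: 12:20–13:15.
Dilnoza ∩ Ravi ∩ Viktor ∩ Grace: 12:20–13:15.
Windows ≥ 15 min: 12:20–13:15.
Earliest such window starts at 12:20.

12:20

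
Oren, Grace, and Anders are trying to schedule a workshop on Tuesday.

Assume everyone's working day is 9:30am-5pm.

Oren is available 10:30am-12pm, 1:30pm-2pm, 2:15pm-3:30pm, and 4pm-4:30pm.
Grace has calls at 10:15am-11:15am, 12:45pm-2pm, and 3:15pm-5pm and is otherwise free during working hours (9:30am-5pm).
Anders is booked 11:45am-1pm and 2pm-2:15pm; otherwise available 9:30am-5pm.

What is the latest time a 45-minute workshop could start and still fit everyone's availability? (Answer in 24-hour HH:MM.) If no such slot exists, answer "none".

Grace free within 09:30–17:00: 09:30–10:15, 11:15–12:45, 14:00–15:15.
Anders free within 09:30–17:00: 09:30–11:45, 13:00–14:00, 14:15–17:00.
Oren ∩ Grace: 11:15–12:00, 14:15–15:15.
Oren ∩ Grace ∩ Anders: 11:15–11:45, 14:15–15:15.
Windows ≥ 45 min: 14:15–15:15.
Latest start in the last window 14:15–15:15 is 15:15 − 45 min = 14:30.

14:30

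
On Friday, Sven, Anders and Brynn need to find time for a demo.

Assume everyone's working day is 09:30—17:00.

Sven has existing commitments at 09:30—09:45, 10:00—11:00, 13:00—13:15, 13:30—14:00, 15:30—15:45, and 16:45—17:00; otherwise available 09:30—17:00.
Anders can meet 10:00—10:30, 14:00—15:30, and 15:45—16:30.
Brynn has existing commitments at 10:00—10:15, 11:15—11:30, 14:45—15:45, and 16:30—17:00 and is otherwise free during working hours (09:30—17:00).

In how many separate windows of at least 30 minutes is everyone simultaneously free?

Sven free within 09:30–17:00: 09:45–10:00, 11:00–13:00, 13:15–13:30, 14:00–15:30, 15:45–16:45.
Brynn free within 09:30–17:00: 09:30–10:00, 10:15–11:15, 11:30–14:45, 15:45–16:30.
Sven ∩ Anders: 14:00–15:30, 15:45–16:30.
Sven ∩ Anders ∩ Brynn: 14:00–14:45, 15:45–16:30.
Windows ≥ 30 min: 14:00–14:45, 15:45–16:30.
That's 2 windows.

2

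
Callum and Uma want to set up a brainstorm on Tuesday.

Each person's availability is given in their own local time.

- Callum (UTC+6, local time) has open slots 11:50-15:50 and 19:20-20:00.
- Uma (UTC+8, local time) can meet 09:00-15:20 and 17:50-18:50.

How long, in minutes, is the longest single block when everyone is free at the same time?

90 minutes

Callum → UTC: 05:50–09:50, 13:20–14:00.
Uma → UTC: 01:00–07:20, 09:50–10:50.
Callum ∩ Uma: 05:50–07:20.
Single common window of 90 minutes.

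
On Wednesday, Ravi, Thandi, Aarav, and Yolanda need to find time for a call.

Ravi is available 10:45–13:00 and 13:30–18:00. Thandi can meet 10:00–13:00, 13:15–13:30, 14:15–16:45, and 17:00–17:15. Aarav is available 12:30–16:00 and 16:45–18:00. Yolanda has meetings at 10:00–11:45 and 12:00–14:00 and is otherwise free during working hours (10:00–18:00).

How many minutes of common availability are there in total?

Yolanda free within 10:00–18:00: 11:45–12:00, 14:00–18:00.
Ravi ∩ Thandi: 10:45–13:00, 14:15–16:45, 17:00–17:15.
Ravi ∩ Thandi ∩ Aarav: 12:30–13:00, 14:15–16:00, 17:00–17:15.
Ravi ∩ Thandi ∩ Aarav ∩ Yolanda: 14:15–16:00, 17:00–17:15.
Total common minutes: 105 + 15 = 120.

120 minutes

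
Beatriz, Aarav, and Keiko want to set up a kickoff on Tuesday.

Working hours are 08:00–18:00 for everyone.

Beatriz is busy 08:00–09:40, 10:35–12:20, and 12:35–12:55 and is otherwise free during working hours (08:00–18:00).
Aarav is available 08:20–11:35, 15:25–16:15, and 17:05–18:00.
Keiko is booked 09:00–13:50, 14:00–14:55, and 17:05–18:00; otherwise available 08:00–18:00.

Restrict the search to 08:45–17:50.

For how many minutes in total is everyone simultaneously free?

Beatriz free within 08:00–18:00: 09:40–10:35, 12:20–12:35, 12:55–18:00.
Keiko free within 08:00–18:00: 08:00–09:00, 13:50–14:00, 14:55–17:05.
Beatriz ∩ Aarav: 09:40–10:35, 15:25–16:15, 17:05–18:00.
Beatriz ∩ Aarav ∩ Keiko: 15:25–16:15.
Restricted to 08:45–17:50: 15:25–16:15.
Total common minutes: 50.

50 minutes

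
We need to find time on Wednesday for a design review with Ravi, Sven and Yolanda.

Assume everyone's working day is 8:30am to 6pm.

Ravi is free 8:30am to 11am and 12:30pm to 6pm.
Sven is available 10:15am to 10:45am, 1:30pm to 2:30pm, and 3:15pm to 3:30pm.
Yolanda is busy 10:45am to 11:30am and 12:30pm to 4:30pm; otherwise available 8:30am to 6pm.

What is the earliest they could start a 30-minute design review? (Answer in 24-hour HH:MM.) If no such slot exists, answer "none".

Yolanda free within 08:30–18:00: 08:30–10:45, 11:30–12:30, 16:30–18:00.
Ravi ∩ Sven: 10:15–10:45, 13:30–14:30, 15:15–15:30.
Ravi ∩ Sven ∩ Yolanda: 10:15–10:45.
Windows ≥ 30 min: 10:15–10:45.
Earliest such window starts at 10:15.

10:15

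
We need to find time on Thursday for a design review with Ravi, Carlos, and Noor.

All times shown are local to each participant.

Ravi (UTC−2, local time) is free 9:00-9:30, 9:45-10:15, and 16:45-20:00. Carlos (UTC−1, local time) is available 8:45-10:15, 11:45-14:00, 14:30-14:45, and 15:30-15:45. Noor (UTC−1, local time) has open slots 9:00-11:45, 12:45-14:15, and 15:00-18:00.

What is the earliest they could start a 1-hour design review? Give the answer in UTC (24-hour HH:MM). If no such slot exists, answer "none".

none

Ravi → UTC: 11:00–11:30, 11:45–12:15, 18:45–22:00.
Carlos → UTC: 09:45–11:15, 12:45–15:00, 15:30–15:45, 16:30–16:45.
Noor → UTC: 10:00–12:45, 13:45–15:15, 16:00–19:00.
Ravi ∩ Carlos: 11:00–11:15.
Ravi ∩ Carlos ∩ Noor: 11:00–11:15.
Windows ≥ 60 min: (none).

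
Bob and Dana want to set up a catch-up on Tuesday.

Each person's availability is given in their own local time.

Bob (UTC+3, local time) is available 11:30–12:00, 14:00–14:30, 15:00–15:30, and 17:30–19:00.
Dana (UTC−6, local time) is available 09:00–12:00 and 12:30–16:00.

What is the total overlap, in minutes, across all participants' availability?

Bob → UTC: 08:30–09:00, 11:00–11:30, 12:00–12:30, 14:30–16:00.
Dana → UTC: 15:00–18:00, 18:30–22:00.
Bob ∩ Dana: 15:00–16:00.
Total common minutes: 60.

60 minutes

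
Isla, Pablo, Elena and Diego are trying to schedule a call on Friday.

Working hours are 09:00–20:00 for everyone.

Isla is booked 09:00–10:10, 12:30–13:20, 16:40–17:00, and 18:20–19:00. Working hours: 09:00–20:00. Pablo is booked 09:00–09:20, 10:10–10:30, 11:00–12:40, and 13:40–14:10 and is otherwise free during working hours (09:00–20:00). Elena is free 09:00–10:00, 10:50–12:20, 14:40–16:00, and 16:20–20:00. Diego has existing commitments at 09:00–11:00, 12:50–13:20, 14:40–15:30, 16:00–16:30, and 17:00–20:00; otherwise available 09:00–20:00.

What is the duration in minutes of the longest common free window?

30 minutes

Isla free within 09:00–20:00: 10:10–12:30, 13:20–16:40, 17:00–18:20, 19:00–20:00.
Pablo free within 09:00–20:00: 09:20–10:10, 10:30–11:00, 12:40–13:40, 14:10–20:00.
Diego free within 09:00–20:00: 11:00–12:50, 13:20–14:40, 15:30–16:00, 16:30–17:00.
Isla ∩ Pablo: 10:30–11:00, 13:20–13:40, 14:10–16:40, 17:00–18:20, 19:00–20:00.
Isla ∩ Pablo ∩ Elena: 10:50–11:00, 14:40–16:00, 16:20–16:40, 17:00–18:20, 19:00–20:00.
Isla ∩ Pablo ∩ Elena ∩ Diego: 15:30–16:00, 16:30–16:40.
Common window lengths: 30, 10 min; longest is 30.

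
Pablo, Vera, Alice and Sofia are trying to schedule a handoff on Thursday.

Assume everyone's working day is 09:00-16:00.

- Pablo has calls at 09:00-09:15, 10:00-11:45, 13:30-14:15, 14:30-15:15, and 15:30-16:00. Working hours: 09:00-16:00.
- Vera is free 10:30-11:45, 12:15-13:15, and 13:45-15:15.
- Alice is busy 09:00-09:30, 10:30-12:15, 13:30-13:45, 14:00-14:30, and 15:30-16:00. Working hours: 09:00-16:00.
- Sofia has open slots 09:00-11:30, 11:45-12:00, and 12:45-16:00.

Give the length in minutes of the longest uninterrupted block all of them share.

Pablo free within 09:00–16:00: 09:15–10:00, 11:45–13:30, 14:15–14:30, 15:15–15:30.
Alice free within 09:00–16:00: 09:30–10:30, 12:15–13:30, 13:45–14:00, 14:30–15:30.
Pablo ∩ Vera: 12:15–13:15, 14:15–14:30.
Pablo ∩ Vera ∩ Alice: 12:15–13:15.
Pablo ∩ Vera ∩ Alice ∩ Sofia: 12:45–13:15.
Single common window of 30 minutes.

30 minutes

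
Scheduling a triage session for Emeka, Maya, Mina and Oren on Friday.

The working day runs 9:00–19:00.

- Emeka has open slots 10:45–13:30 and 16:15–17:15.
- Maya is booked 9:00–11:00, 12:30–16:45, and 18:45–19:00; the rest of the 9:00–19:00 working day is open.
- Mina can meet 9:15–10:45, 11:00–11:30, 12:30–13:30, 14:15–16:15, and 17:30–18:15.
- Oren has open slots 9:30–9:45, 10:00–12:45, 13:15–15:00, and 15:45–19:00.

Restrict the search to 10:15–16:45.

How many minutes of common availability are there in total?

30 minutes

Maya free within 09:00–19:00: 11:00–12:30, 16:45–18:45.
Emeka ∩ Maya: 11:00–12:30, 16:45–17:15.
Emeka ∩ Maya ∩ Mina: 11:00–11:30.
Emeka ∩ Maya ∩ Mina ∩ Oren: 11:00–11:30.
Restricted to 10:15–16:45: 11:00–11:30.
Total common minutes: 30.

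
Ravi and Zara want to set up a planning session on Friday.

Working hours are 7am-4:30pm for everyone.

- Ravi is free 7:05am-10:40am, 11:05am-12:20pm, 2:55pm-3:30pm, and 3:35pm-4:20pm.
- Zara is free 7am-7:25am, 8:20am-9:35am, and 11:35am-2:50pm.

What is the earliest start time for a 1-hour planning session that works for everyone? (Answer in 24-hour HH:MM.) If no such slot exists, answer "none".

08:20

Ravi ∩ Zara: 07:05–07:25, 08:20–09:35, 11:35–12:20.
Windows ≥ 60 min: 08:20–09:35.
Earliest such window starts at 08:20.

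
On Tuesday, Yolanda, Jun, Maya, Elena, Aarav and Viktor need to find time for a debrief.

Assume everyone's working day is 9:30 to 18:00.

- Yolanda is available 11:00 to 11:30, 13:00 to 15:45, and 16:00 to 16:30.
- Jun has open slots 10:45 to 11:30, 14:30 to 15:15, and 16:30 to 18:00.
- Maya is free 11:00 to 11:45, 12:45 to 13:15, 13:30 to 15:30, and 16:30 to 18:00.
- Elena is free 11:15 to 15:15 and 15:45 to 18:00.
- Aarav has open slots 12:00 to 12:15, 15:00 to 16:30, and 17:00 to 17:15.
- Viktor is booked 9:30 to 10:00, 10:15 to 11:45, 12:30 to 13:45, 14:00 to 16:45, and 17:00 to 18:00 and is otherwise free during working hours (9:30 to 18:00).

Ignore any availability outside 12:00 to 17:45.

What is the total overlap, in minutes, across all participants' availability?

0 minutes

Viktor free within 09:30–18:00: 10:00–10:15, 11:45–12:30, 13:45–14:00, 16:45–17:00.
Yolanda ∩ Jun: 11:00–11:30, 14:30–15:15.
Yolanda ∩ Jun ∩ Maya: 11:00–11:30, 14:30–15:15.
Yolanda ∩ Jun ∩ Maya ∩ Elena: 11:15–11:30, 14:30–15:15.
Yolanda ∩ Jun ∩ Maya ∩ Elena ∩ Aarav: 15:00–15:15.
Yolanda ∩ Jun ∩ Maya ∩ Elena ∩ Aarav ∩ Viktor: (none).
Restricted to 12:00–17:45: (none).
Total common minutes: 0.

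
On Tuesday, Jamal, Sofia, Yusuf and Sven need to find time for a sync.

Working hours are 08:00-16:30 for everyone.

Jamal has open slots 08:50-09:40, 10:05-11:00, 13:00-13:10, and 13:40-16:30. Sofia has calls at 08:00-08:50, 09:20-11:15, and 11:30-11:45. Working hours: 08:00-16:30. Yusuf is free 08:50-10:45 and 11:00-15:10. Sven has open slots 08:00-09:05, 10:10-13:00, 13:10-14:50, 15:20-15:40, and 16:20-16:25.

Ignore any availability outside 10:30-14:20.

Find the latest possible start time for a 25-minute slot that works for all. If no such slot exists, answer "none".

13:55

Sofia free within 08:00–16:30: 08:50–09:20, 11:15–11:30, 11:45–16:30.
Jamal ∩ Sofia: 08:50–09:20, 13:00–13:10, 13:40–16:30.
Jamal ∩ Sofia ∩ Yusuf: 08:50–09:20, 13:00–13:10, 13:40–15:10.
Jamal ∩ Sofia ∩ Yusuf ∩ Sven: 08:50–09:05, 13:40–14:50.
Restricted to 10:30–14:20: 13:40–14:20.
Windows ≥ 25 min: 13:40–14:20.
Latest start in the last window 13:40–14:20 is 14:20 − 25 min = 13:55.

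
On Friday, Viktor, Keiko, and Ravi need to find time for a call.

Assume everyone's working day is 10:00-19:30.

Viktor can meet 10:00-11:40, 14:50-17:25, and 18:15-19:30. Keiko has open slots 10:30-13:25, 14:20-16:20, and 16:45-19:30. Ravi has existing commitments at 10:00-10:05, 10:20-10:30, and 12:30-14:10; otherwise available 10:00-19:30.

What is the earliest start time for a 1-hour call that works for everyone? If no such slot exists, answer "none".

10:30

Ravi free within 10:00–19:30: 10:05–10:20, 10:30–12:30, 14:10–19:30.
Viktor ∩ Keiko: 10:30–11:40, 14:50–16:20, 16:45–17:25, 18:15–19:30.
Viktor ∩ Keiko ∩ Ravi: 10:30–11:40, 14:50–16:20, 16:45–17:25, 18:15–19:30.
Windows ≥ 60 min: 10:30–11:40, 14:50–16:20, 18:15–19:30.
Earliest such window starts at 10:30.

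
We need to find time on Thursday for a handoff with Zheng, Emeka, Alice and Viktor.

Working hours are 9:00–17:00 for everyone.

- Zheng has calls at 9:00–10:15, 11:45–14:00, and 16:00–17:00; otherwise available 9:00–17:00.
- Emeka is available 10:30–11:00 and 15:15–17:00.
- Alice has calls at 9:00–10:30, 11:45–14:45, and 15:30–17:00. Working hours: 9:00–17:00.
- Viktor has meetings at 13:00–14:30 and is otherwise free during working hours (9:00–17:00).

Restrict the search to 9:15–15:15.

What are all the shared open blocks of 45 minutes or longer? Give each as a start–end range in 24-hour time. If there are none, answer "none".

none

Zheng free within 09:00–17:00: 10:15–11:45, 14:00–16:00.
Alice free within 09:00–17:00: 10:30–11:45, 14:45–15:30.
Viktor free within 09:00–17:00: 09:00–13:00, 14:30–17:00.
Zheng ∩ Emeka: 10:30–11:00, 15:15–16:00.
Zheng ∩ Emeka ∩ Alice: 10:30–11:00, 15:15–15:30.
Zheng ∩ Emeka ∩ Alice ∩ Viktor: 10:30–11:00, 15:15–15:30.
Restricted to 09:15–15:15: 10:30–11:00.
Windows ≥ 45 min: (none).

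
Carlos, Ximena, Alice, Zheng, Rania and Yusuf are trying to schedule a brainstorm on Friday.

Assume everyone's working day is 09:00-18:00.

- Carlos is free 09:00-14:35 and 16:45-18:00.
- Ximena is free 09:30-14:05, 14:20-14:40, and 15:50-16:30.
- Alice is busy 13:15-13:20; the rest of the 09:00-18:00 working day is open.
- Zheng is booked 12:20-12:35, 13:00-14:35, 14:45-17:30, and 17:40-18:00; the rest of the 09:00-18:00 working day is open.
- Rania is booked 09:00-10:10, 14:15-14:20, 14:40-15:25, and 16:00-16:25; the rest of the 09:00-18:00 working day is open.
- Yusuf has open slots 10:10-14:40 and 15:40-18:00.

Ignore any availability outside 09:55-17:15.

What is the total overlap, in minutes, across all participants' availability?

Alice free within 09:00–18:00: 09:00–13:15, 13:20–18:00.
Zheng free within 09:00–18:00: 09:00–12:20, 12:35–13:00, 14:35–14:45, 17:30–17:40.
Rania free within 09:00–18:00: 10:10–14:15, 14:20–14:40, 15:25–16:00, 16:25–18:00.
Carlos ∩ Ximena: 09:30–14:05, 14:20–14:35.
Carlos ∩ Ximena ∩ Alice: 09:30–13:15, 13:20–14:05, 14:20–14:35.
Carlos ∩ Ximena ∩ Alice ∩ Zheng: 09:30–12:20, 12:35–13:00.
Carlos ∩ Ximena ∩ Alice ∩ Zheng ∩ Rania: 10:10–12:20, 12:35–13:00.
Carlos ∩ Ximena ∩ Alice ∩ Zheng ∩ Rania ∩ Yusuf: 10:10–12:20, 12:35–13:00.
Restricted to 09:55–17:15: 10:10–12:20, 12:35–13:00.
Total common minutes: 130 + 25 = 155.

155 minutes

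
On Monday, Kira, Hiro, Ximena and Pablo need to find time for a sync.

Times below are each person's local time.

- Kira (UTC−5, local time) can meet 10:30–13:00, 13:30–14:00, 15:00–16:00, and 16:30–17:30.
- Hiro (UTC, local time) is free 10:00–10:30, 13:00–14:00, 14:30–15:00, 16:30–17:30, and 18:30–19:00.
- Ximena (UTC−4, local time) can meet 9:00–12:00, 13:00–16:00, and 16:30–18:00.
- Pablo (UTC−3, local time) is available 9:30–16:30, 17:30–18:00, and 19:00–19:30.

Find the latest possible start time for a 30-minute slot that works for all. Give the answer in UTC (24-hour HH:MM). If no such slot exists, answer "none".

Kira → UTC: 15:30–18:00, 18:30–19:00, 20:00–21:00, 21:30–22:30.
Hiro → UTC: 10:00–10:30, 13:00–14:00, 14:30–15:00, 16:30–17:30, 18:30–19:00.
Ximena → UTC: 13:00–16:00, 17:00–20:00, 20:30–22:00.
Pablo → UTC: 12:30–19:30, 20:30–21:00, 22:00–22:30.
Kira ∩ Hiro: 16:30–17:30, 18:30–19:00.
Kira ∩ Hiro ∩ Ximena: 17:00–17:30, 18:30–19:00.
Kira ∩ Hiro ∩ Ximena ∩ Pablo: 17:00–17:30, 18:30–19:00.
Windows ≥ 30 min: 17:00–17:30, 18:30–19:00.
Latest start in the last window 18:30–19:00 is 19:00 − 30 min = 18:30.

18:30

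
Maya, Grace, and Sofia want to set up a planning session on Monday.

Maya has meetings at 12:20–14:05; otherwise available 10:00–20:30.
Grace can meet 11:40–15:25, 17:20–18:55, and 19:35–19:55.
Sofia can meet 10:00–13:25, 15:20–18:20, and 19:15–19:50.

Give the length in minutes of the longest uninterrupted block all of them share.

60 minutes

Maya free within 10:00–20:30: 10:00–12:20, 14:05–20:30.
Maya ∩ Grace: 11:40–12:20, 14:05–15:25, 17:20–18:55, 19:35–19:55.
Maya ∩ Grace ∩ Sofia: 11:40–12:20, 15:20–15:25, 17:20–18:20, 19:35–19:50.
Common window lengths: 40, 5, 60, 15 min; longest is 60.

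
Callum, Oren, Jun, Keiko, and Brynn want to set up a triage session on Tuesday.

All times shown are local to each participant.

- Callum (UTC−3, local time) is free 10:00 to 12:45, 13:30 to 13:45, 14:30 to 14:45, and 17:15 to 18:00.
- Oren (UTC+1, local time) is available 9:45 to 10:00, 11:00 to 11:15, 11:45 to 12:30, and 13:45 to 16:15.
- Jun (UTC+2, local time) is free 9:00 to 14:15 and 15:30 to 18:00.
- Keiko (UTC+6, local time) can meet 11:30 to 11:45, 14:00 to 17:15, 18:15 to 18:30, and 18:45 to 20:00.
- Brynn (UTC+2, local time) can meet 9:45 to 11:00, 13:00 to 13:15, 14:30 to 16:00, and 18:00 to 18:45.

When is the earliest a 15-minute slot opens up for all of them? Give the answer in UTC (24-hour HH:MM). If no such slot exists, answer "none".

13:30

Callum → UTC: 13:00–15:45, 16:30–16:45, 17:30–17:45, 20:15–21:00.
Oren → UTC: 08:45–09:00, 10:00–10:15, 10:45–11:30, 12:45–15:15.
Jun → UTC: 07:00–12:15, 13:30–16:00.
Keiko → UTC: 05:30–05:45, 08:00–11:15, 12:15–12:30, 12:45–14:00.
Brynn → UTC: 07:45–09:00, 11:00–11:15, 12:30–14:00, 16:00–16:45.
Callum ∩ Oren: 13:00–15:15.
Callum ∩ Oren ∩ Jun: 13:30–15:15.
Callum ∩ Oren ∩ Jun ∩ Keiko: 13:30–14:00.
Callum ∩ Oren ∩ Jun ∩ Keiko ∩ Brynn: 13:30–14:00.
Windows ≥ 15 min: 13:30–14:00.
Earliest such window starts at 13:30.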